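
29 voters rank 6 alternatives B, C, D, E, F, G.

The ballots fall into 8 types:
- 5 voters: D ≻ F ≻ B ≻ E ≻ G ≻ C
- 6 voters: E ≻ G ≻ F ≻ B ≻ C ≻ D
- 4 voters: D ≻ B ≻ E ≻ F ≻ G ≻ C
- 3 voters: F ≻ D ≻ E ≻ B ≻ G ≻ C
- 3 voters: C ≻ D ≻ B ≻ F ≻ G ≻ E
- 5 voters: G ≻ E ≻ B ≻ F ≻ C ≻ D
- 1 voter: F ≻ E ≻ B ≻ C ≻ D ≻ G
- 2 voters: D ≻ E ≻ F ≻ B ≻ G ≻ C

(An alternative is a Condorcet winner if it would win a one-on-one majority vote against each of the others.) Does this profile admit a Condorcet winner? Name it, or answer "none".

Check each pair by majority over 29 ballots:
B–C: B 26–3.
B–D: D 17–12.
B–E: E 17–12.
B vs F: F wins 17–12.
B vs G: B, 18–11.
C–D: C 15–14.
C vs E: E wins 26–3.
C vs F: F, 26–3.
C–G: G 25–4.
D vs E: D wins 17–12.
D–F: F 15–14.
D vs G: D, 18–11.
E–F: E 17–12.
E vs G: E wins 21–8.
F vs G: F, 18–11.
Every alternative loses at least once (B loses to D; C loses to B; D loses to C; E loses to D; F loses to E; G loses to B). The majority relation contains the cycle B beats C beats D beats B, so there is no Condorcet winner.

none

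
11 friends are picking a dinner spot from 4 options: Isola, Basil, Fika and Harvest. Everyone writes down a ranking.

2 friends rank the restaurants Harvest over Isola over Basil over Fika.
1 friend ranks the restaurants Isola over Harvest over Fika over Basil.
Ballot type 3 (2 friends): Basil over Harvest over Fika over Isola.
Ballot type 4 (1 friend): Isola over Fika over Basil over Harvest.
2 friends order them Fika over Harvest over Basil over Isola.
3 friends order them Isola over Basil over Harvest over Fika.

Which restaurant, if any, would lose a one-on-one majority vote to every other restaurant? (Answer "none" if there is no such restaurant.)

Fika

Pairwise majorities:
Isola vs Basil: Isola is ranked higher on 2+1+1+3 = 7 ballots, Basil on 4. Isola wins 7–4.
Isola vs Fika: Isola wins 7–4.
Isola vs Harvest: Isola is ranked higher on 1+1+3 = 5 ballots, Harvest on 6. Harvest wins 6–5.
Basil vs Fika: Basil, 7–4.
Basil–Harvest: Basil 6–5.
Fika vs Harvest: Harvest wins 8–3.
Only Fika has no wins; Fika is the Condorcet loser.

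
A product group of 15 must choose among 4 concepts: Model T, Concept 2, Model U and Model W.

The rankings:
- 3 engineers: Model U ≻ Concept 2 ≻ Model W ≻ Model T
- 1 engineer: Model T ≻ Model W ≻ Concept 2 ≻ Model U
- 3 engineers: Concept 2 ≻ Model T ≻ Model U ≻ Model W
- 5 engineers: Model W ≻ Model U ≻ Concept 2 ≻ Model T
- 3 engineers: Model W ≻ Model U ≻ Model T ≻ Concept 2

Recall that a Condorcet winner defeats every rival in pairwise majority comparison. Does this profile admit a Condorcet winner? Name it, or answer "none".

Model W

Check each pair by majority over 15 ballots:
Model T vs Concept 2: Model T is ranked higher on 1+3 = 4 ballots, Concept 2 on 11. Concept 2 wins 11–4.
Model T vs Model U: Model T preferred on 1+3 = 4 ballots; Model U wins 11–4.
Model T vs Model W: 4 to 11, Model W.
Concept 2 vs Model U: Concept 2 is ranked higher on 1+3 = 4 ballots, Model U on 11. Model U wins 11–4.
Concept 2–Model W: Model W 9–6.
Model U vs Model W: 3+3 = 6 for Model U, 9 for Model W — Model W by 9–6.
Model W wins every pairwise contest, so Model W is the Condorcet winner.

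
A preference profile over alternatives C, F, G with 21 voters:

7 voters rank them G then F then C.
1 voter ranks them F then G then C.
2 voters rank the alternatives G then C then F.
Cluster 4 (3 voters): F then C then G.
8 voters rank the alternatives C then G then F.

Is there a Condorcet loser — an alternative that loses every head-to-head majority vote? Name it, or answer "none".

Head-to-head results (21 voters):
C–F: F 11–10.
C vs G: C, 11–10.
F vs G: G, 17–4.
No alternative is winless: C beats G; F beats C; G beats F. There is no Condorcet loser.

none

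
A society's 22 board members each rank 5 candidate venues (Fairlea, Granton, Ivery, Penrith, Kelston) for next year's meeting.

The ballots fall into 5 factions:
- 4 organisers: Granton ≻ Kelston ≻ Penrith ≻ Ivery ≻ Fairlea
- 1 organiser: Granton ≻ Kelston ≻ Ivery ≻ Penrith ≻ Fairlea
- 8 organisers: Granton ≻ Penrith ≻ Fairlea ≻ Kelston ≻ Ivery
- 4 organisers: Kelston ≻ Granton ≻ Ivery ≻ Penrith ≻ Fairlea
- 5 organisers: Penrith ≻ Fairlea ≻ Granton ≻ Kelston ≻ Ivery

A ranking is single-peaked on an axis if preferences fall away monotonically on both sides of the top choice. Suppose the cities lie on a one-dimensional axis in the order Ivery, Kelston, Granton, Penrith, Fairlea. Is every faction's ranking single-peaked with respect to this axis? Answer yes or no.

Axis positions: Ivery=1, Kelston=2, Granton=3, Penrith=4, Fairlea=5.
Faction 1 (peak Granton at position 3): ranking walks positions 3-2-4-1-5, expanding outward from the peak — single-peaked.
Faction 2 (peak Granton at position 3): ranking walks positions 3-2-1-4-5, expanding outward from the peak — single-peaked.
Faction 3 (peak Granton at position 3): ranking walks positions 3-4-5-2-1, expanding outward from the peak — single-peaked.
Faction 4 (peak Kelston at position 2): ranking walks positions 2-3-1-4-5, expanding outward from the peak — single-peaked.
Faction 5 (peak Penrith at position 4): ranking walks positions 4-5-3-2-1, expanding outward from the peak — single-peaked.
Every ranking is single-peaked on this axis.

yes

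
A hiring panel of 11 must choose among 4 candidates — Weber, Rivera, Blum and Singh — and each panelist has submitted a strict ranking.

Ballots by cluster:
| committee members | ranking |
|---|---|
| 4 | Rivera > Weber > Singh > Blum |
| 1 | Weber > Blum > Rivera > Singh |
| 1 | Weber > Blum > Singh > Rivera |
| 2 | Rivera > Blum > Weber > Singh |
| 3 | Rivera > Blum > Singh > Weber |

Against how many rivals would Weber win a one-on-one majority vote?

Weber against each rival (11 committee members):
Weber vs Rivera: Rivera, 9–2.
Weber vs Blum: Weber is ranked higher on 4+1+1 = 6 ballots, Blum on 5. Weber wins 6–5.
Weber–Singh: Weber 8–3.
Weber beats Blum, Singh; loses to Rivera — 2 pairwise wins.

2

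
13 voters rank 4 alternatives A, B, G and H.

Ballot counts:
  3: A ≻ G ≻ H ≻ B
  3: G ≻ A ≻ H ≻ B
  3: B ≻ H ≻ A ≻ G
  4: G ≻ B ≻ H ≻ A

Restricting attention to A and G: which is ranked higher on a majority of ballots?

G

Ballots ranking A above G: 3 + 3 = 6.
Ballots ranking G above A: 13 − 6 = 7.
G wins the head-to-head 7–6.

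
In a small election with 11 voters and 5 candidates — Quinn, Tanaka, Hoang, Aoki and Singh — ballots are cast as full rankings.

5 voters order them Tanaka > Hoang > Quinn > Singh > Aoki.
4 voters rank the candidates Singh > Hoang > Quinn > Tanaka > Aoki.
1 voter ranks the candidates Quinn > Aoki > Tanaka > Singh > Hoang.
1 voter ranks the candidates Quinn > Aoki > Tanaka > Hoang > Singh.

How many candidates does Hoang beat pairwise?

Hoang against each rival (11 voters):
Hoang vs Quinn: Hoang wins 9–2.
Hoang vs Tanaka: Tanaka wins 7–4.
Hoang vs Aoki: Hoang wins 9–2.
Hoang–Singh: Hoang 6–5.
Hoang beats Quinn, Aoki, Singh; loses to Tanaka — 3 pairwise wins.

3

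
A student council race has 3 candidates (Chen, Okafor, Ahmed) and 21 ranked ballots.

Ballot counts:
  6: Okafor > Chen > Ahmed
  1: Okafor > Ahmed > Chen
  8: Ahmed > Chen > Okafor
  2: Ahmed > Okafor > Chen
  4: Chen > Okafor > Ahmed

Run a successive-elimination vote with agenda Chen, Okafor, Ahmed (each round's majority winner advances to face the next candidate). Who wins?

Ahmed

Round 1: Chen vs Okafor — 12–9, Chen advances.
Round 2: Chen vs Ahmed — 10–11, Ahmed advances.
The agenda winner is Ahmed.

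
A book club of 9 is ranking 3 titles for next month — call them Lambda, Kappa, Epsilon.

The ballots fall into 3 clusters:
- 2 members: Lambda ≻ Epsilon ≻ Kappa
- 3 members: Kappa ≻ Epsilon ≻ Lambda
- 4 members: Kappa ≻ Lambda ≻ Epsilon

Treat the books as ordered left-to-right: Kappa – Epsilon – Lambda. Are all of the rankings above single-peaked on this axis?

no

Axis positions: Kappa=1, Epsilon=2, Lambda=3.
Cluster 1 (peak Lambda at position 3): ranking walks positions 3-2-1, expanding outward from the peak — single-peaked.
Cluster 2 (peak Kappa at position 1): ranking walks positions 1-2-3, expanding outward from the peak — single-peaked.
Cluster 3: ranking walks positions 1-3-2; Lambda is ranked above Epsilon even though Epsilon lies between Lambda and the peak Kappa on the axis — preferences dip and rise again. Not single-peaked.
Cluster 3 violates single-peakedness, so the profile is not single-peaked on this axis.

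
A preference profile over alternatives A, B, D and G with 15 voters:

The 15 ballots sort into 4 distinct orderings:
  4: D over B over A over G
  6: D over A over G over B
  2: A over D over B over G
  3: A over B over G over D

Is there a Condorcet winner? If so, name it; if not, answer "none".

D

Pairwise majorities:
A–B: A 11–4.
A vs D: D, 10–5.
A vs G: A, 15–0.
B vs D: D, 12–3.
B–G: B 9–6.
D vs G: D, 12–3.
D beats each of A, B, G — D is the Condorcet winner.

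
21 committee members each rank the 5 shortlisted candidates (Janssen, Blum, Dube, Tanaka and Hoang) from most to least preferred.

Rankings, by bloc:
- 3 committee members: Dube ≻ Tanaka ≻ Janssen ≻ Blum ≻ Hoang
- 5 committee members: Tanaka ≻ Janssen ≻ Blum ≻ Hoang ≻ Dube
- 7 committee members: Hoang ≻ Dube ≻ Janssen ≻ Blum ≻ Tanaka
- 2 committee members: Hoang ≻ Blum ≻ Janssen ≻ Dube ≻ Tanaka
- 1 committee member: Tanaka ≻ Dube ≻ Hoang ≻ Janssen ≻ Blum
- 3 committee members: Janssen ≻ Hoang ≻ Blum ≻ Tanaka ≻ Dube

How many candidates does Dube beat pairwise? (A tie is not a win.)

Dube against each rival (21 committee members):
Dube vs Janssen: 11 to 10, Dube.
Dube vs Blum: Dube is ranked higher on 3+7+1 = 11 ballots, Blum on 10. Dube wins 11–10.
Dube–Tanaka: Dube 12–9.
Dube vs Hoang: Dube is ranked higher on 3+1 = 4 ballots, Hoang on 17. Hoang wins 17–4.
Dube beats Janssen, Blum, Tanaka; loses to Hoang — 3 pairwise wins.

3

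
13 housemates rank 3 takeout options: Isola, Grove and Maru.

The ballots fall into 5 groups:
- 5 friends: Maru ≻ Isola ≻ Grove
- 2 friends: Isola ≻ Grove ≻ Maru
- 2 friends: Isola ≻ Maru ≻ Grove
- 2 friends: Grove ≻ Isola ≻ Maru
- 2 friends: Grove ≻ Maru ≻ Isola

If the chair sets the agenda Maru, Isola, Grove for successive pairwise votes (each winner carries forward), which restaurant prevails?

Maru

Round 1: Maru vs Isola — 7–6, Maru advances.
Round 2: Maru vs Grove — 7–6, Maru advances.
Maru survives the agenda.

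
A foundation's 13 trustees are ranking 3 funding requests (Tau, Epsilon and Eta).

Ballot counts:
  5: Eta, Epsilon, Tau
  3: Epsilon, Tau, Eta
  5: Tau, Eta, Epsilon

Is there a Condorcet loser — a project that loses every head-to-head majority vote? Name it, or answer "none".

none

Head-to-head results (13 reviewers):
Tau vs Epsilon: Epsilon wins 8–5.
Tau vs Eta: 8 to 5, Tau.
Epsilon vs Eta: 3 to 10, Eta.
Each project has at least one pairwise win (Tau beats Eta; Epsilon beats Tau; Eta beats Epsilon) — no Condorcet loser.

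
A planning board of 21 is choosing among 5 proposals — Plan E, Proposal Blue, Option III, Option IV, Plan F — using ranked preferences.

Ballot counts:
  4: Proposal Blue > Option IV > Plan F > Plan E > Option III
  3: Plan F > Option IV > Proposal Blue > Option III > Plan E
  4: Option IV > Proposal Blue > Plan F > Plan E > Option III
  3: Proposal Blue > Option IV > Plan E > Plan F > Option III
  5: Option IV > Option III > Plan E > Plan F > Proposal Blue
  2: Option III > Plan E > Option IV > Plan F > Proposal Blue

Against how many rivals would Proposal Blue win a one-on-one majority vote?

Proposal Blue against each rival (21 council members):
Proposal Blue–Plan E: Proposal Blue 14–7.
Proposal Blue vs Option III: 4+3+4+3 = 14 for Proposal Blue, 7 for Option III — Proposal Blue by 14–7.
Proposal Blue vs Option IV: 7 to 14, Option IV.
Proposal Blue vs Plan F: Proposal Blue preferred on 4+4+3 = 11 ballots; Proposal Blue wins 11–10.
Proposal Blue beats Plan E, Option III, Plan F; loses to Option IV — 3 pairwise wins.

3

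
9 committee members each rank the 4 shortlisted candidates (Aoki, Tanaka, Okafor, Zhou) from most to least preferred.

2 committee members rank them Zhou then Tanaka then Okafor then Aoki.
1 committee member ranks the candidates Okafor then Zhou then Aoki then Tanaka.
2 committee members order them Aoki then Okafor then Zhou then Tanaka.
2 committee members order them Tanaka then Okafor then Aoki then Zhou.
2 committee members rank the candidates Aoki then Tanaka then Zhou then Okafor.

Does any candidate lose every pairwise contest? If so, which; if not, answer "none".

Pairwise majorities:
Aoki vs Tanaka: 5 to 4, Aoki.
Aoki vs Okafor: Aoki preferred on 2+2 = 4 ballots; Okafor wins 5–4.
Aoki vs Zhou: Aoki preferred on 2+2+2 = 6 ballots; Aoki wins 6–3.
Tanaka vs Okafor: 2+2+2 = 6 for Tanaka, 3 for Okafor — Tanaka by 6–3.
Tanaka vs Zhou: Tanaka is ranked higher on 2+2 = 4 ballots, Zhou on 5. Zhou wins 5–4.
Okafor–Zhou: Okafor 5–4.
No candidate is winless: Aoki beats Tanaka; Tanaka beats Okafor; Okafor beats Aoki; Zhou beats Tanaka. There is no Condorcet loser.

none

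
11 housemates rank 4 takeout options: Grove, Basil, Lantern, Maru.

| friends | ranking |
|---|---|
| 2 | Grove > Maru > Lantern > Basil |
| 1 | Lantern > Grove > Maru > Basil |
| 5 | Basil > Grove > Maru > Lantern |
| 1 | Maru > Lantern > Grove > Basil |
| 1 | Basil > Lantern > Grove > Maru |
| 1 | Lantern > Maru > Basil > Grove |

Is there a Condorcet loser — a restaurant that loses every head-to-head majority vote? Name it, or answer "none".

Head-to-head results (11 friends):
Grove vs Basil: Basil, 7–4.
Grove vs Lantern: Grove, 7–4.
Grove vs Maru: Grove, 9–2.
Basil–Lantern: Basil 6–5.
Basil vs Maru: 6 to 5, Basil.
Lantern vs Maru: Lantern preferred on 1+1+1 = 3 ballots; Maru wins 8–3.
Lantern is beaten in every head-to-head and is the Condorcet loser.

Lantern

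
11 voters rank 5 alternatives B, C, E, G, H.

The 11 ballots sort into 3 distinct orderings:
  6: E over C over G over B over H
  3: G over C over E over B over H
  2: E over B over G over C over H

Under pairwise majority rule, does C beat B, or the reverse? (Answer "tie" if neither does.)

C

Ballots ranking C above B: 6 + 3 = 9.
Ballots ranking B above C: 11 − 9 = 2.
C wins the head-to-head 9–2.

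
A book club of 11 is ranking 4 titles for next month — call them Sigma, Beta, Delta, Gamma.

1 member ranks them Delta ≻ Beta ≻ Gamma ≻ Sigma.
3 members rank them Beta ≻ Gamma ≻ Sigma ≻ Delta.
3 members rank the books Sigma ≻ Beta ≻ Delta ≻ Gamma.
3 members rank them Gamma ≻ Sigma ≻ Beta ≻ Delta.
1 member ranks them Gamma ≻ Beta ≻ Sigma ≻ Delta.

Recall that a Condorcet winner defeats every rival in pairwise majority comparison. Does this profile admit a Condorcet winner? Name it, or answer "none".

Head-to-head results (11 members):
Sigma vs Beta: 6 to 5, Sigma.
Sigma vs Delta: Sigma preferred on 3+3+3+1 = 10 ballots; Sigma wins 10–1.
Sigma vs Gamma: Gamma wins 8–3.
Beta vs Delta: 3+3+3+1 = 10 for Beta, 1 for Delta — Beta by 10–1.
Beta vs Gamma: Beta, 7–4.
Delta vs Gamma: Delta preferred on 1+3 = 4 ballots; Gamma wins 7–4.
Every book loses at least once (Sigma loses to Gamma; Beta loses to Sigma; Delta loses to Sigma; Gamma loses to Beta). The majority relation contains the cycle Sigma beats Beta beats Gamma beats Sigma, so there is no Condorcet winner.

none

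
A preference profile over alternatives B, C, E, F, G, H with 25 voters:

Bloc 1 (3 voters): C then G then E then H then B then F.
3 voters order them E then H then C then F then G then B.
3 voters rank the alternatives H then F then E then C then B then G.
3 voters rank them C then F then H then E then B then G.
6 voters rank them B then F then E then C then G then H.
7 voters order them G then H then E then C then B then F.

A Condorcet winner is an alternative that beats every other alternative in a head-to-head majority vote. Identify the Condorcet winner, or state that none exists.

none

Check each pair by majority over 25 ballots:
B vs C: 6 to 19, C.
B vs E: 6 for B, 19 for E — E by 19–6.
B vs F: 3+6+7 = 16 for B, 9 for F — B by 16–9.
B vs G: B is ranked higher on 3+3+6 = 12 ballots, G on 13. G wins 13–12.
B vs H: 6 to 19, H.
C vs E: 3+3 = 6 for C, 19 for E — E by 19–6.
C vs F: C preferred on 3+3+3+7 = 16 ballots; C wins 16–9.
C vs G: C is ranked higher on 3+3+3+3+6 = 18 ballots, G on 7. C wins 18–7.
C vs H: 3+3+6 = 12 for C, 13 for H — H by 13–12.
E vs F: E preferred on 3+3+7 = 13 ballots; E wins 13–12.
E vs G: E preferred on 3+3+3+6 = 15 ballots; E wins 15–10.
E vs H: 3+3+6 = 12 for E, 13 for H — H by 13–12.
F vs G: F is ranked higher on 3+3+3+6 = 15 ballots, G on 10. F wins 15–10.
F vs H: 3+6 = 9 for F, 16 for H — H by 16–9.
G vs H: G preferred on 3+6+7 = 16 ballots; G wins 16–9.
Each alternative drops at least one matchup (B loses to C; C loses to E; E loses to H; F loses to B; G loses to C; H loses to G); the cycle B beats F beats G beats B rules out a Condorcet winner.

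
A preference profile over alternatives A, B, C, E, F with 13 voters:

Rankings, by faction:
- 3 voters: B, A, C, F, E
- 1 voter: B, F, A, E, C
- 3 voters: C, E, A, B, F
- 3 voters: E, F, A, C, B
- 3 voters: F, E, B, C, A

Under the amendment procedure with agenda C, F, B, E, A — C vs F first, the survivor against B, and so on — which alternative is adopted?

Round 1: C vs F — 6–7, F advances.
Round 2: F vs B — 6–7, B advances.
Round 3: B vs E — 4–9, E advances.
Round 4: E vs A — 9–4, E advances.
E survives the agenda.

E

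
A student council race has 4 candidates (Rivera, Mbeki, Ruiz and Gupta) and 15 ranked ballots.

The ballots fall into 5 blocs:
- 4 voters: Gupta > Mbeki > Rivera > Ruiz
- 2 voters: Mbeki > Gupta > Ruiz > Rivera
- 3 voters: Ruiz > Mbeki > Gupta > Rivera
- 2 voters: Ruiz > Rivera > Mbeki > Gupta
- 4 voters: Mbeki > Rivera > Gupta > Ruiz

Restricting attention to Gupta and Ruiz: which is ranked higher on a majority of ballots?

Gupta

Ballots ranking Gupta above Ruiz: 4 + 2 + 4 = 10.
Ballots ranking Ruiz above Gupta: 15 − 10 = 5.
Gupta wins the head-to-head 10–5.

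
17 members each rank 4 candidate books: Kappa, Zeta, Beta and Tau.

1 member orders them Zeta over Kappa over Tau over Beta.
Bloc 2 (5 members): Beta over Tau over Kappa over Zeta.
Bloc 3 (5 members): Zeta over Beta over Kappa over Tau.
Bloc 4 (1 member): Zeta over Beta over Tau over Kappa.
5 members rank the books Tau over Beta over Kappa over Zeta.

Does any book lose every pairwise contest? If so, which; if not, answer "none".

Pairwise majorities:
Kappa vs Zeta: 10 to 7, Kappa.
Kappa vs Beta: Beta wins 16–1.
Kappa vs Tau: Tau, 11–6.
Zeta vs Beta: Zeta preferred on 1+5+1 = 7 ballots; Beta wins 10–7.
Zeta vs Tau: 7 to 10, Tau.
Beta vs Tau: Beta is ranked higher on 5+5+1 = 11 ballots, Tau on 6. Beta wins 11–6.
Zeta loses to every other book — it is the Condorcet loser.

Zeta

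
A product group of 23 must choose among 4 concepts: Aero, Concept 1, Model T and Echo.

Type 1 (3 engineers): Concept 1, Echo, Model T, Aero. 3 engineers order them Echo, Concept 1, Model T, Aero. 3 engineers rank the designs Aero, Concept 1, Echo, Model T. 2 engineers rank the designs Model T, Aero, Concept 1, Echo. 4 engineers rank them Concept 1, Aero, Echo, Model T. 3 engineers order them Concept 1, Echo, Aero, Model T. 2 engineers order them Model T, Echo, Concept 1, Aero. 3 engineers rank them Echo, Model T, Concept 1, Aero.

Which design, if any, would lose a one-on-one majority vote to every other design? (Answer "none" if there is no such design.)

Head-to-head results (23 engineers):
Aero vs Concept 1: 3+2 = 5 for Aero, 18 for Concept 1 — Concept 1 by 18–5.
Aero vs Model T: Model T, 13–10.
Aero vs Echo: Echo wins 14–9.
Concept 1 vs Model T: Concept 1, 16–7.
Concept 1 vs Echo: 3+3+2+4+3 = 15 for Concept 1, 8 for Echo — Concept 1 by 15–8.
Model T vs Echo: 2+2 = 4 for Model T, 19 for Echo — Echo by 19–4.
Aero loses to every other design — it is the Condorcet loser.

Aero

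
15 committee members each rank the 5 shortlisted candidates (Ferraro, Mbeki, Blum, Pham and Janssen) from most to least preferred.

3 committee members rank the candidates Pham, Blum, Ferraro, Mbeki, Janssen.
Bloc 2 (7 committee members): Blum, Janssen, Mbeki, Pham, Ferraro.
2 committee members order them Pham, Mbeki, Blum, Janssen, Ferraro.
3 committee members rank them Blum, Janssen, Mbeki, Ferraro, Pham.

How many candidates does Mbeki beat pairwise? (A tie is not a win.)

2

Mbeki against each rival (15 committee members):
Mbeki vs Ferraro: 7+2+3 = 12 for Mbeki, 3 for Ferraro — Mbeki by 12–3.
Mbeki vs Blum: 2 to 13, Blum.
Mbeki vs Pham: 10 to 5, Mbeki.
Mbeki vs Janssen: Mbeki preferred on 3+2 = 5 ballots; Janssen wins 10–5.
Mbeki beats Ferraro, Pham; loses to Blum, Janssen — 2 pairwise wins.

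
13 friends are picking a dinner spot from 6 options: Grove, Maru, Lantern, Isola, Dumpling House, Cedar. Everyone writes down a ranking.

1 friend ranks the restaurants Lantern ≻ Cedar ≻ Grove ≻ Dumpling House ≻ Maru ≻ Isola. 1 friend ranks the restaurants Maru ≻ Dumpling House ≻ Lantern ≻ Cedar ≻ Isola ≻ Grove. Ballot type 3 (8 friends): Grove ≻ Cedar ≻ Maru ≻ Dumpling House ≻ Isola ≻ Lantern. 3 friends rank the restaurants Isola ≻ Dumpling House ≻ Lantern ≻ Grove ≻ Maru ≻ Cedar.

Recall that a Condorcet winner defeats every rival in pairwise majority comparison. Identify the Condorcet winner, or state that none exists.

Head-to-head results (13 friends):
Grove vs Maru: 12 to 1, Grove.
Grove vs Lantern: Grove preferred on 8 ballots; Grove wins 8–5.
Grove vs Isola: Grove is ranked higher on 1+8 = 9 ballots, Isola on 4. Grove wins 9–4.
Grove vs Dumpling House: 1+8 = 9 for Grove, 4 for Dumpling House — Grove by 9–4.
Grove vs Cedar: 11 to 2, Grove.
Maru vs Lantern: Maru is ranked higher on 1+8 = 9 ballots, Lantern on 4. Maru wins 9–4.
Maru vs Isola: 1+1+8 = 10 for Maru, 3 for Isola — Maru by 10–3.
Maru vs Dumpling House: 9 to 4, Maru.
Maru vs Cedar: 4 to 9, Cedar.
Lantern vs Isola: 1+1 = 2 for Lantern, 11 for Isola — Isola by 11–2.
Lantern vs Dumpling House: Lantern is ranked higher on 1 ballot, Dumpling House on 12. Dumpling House wins 12–1.
Lantern vs Cedar: Lantern is ranked higher on 1+1+3 = 5 ballots, Cedar on 8. Cedar wins 8–5.
Isola vs Dumpling House: Isola preferred on 3 ballots; Dumpling House wins 10–3.
Isola vs Cedar: 3 for Isola, 10 for Cedar — Cedar by 10–3.
Dumpling House vs Cedar: Dumpling House preferred on 1+3 = 4 ballots; Cedar wins 9–4.
Grove beats each of Maru, Lantern, Isola, Dumpling House, Cedar — Grove is the Condorcet winner.

Grove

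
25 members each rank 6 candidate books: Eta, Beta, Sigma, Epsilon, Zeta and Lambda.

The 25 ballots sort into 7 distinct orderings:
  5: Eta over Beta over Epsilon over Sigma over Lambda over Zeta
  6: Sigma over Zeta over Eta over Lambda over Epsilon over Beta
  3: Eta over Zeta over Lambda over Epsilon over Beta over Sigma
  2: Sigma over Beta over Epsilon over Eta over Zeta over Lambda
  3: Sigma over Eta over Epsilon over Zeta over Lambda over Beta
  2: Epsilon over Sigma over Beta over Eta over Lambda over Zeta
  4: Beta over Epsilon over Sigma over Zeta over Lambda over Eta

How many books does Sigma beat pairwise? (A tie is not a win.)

4

Sigma against each rival (25 members):
Sigma vs Eta: 17 to 8, Sigma.
Sigma vs Beta: Sigma wins 13–12.
Sigma vs Epsilon: Sigma preferred on 6+2+3 = 11 ballots; Epsilon wins 14–11.
Sigma–Zeta: Sigma 22–3.
Sigma vs Lambda: 22 to 3, Sigma.
Sigma beats Eta, Beta, Zeta, Lambda; loses to Epsilon — 4 pairwise wins.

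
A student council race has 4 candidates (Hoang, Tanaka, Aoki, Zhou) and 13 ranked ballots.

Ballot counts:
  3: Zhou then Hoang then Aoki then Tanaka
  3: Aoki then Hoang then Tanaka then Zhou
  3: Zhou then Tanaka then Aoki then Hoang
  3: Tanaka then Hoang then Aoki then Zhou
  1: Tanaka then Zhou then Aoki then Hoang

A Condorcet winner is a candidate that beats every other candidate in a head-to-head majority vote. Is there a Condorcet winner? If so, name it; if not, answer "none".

Tanaka

Head-to-head results (13 voters):
Hoang–Tanaka: Tanaka 7–6.
Hoang vs Aoki: Aoki wins 7–6.
Hoang vs Zhou: Zhou, 7–6.
Tanaka–Aoki: Tanaka 7–6.
Tanaka vs Zhou: Tanaka, 7–6.
Aoki–Zhou: Zhou 7–6.
Tanaka wins every pairwise contest, so Tanaka is the Condorcet winner.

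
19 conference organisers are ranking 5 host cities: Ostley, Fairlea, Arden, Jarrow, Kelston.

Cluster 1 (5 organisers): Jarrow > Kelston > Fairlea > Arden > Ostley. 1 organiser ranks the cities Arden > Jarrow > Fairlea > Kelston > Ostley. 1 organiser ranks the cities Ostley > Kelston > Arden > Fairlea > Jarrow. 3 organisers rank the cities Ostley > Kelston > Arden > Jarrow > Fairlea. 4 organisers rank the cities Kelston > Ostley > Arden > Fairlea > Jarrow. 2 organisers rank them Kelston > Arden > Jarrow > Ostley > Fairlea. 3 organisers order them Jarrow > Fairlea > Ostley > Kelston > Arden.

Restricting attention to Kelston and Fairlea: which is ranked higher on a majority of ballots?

Kelston

Ballots ranking Kelston above Fairlea: 5 + 1 + 3 + 4 + 2 = 15.
Ballots ranking Fairlea above Kelston: 19 − 15 = 4.
Kelston wins the head-to-head 15–4.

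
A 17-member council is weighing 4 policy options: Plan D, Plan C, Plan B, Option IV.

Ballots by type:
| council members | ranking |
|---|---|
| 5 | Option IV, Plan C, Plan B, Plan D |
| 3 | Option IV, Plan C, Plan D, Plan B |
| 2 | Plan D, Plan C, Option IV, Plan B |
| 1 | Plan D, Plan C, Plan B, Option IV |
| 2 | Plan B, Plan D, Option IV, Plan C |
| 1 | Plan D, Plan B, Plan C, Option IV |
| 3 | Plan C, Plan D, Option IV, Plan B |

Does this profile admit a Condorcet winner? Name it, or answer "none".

Check each pair by majority over 17 ballots:
Plan D vs Plan C: Plan C wins 11–6.
Plan D vs Plan B: Plan D, 10–7.
Plan D–Option IV: Plan D 9–8.
Plan C–Plan B: Plan C 14–3.
Plan C vs Option IV: Option IV wins 10–7.
Plan B–Option IV: Option IV 13–4.
No option is unbeaten: Plan D loses to Plan C; Plan C loses to Option IV; Plan B loses to Plan D; Option IV loses to Plan D. In particular Plan D → Option IV → Plan C → Plan D is a majority cycle — no Condorcet winner exists.

none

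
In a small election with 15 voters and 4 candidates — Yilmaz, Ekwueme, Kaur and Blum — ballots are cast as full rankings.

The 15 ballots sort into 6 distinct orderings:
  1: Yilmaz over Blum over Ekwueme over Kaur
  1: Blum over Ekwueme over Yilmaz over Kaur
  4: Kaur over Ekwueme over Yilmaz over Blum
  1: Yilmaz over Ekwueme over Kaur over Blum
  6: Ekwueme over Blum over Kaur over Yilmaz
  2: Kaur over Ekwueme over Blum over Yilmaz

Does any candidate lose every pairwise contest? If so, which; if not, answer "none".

Yilmaz

Pairwise majorities:
Yilmaz vs Ekwueme: Ekwueme, 13–2.
Yilmaz vs Kaur: Yilmaz is ranked higher on 1+1+1 = 3 ballots, Kaur on 12. Kaur wins 12–3.
Yilmaz vs Blum: Blum wins 9–6.
Ekwueme–Kaur: Ekwueme 9–6.
Ekwueme vs Blum: Ekwueme preferred on 4+1+6+2 = 13 ballots; Ekwueme wins 13–2.
Kaur vs Blum: 4+1+2 = 7 for Kaur, 8 for Blum — Blum by 8–7.
Yilmaz is beaten in every head-to-head and is the Condorcet loser.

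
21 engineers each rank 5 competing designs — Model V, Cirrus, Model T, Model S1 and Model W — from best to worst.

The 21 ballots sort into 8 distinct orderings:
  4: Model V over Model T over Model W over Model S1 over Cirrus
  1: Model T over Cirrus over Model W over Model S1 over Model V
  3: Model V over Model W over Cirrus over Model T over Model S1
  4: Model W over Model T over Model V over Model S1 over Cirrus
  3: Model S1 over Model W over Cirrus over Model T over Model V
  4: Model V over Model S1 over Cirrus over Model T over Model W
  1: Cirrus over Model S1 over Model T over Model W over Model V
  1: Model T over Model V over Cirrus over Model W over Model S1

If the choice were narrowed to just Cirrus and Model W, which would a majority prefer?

Model W

Ballots ranking Cirrus above Model W: 1 + 4 + 1 + 1 = 7.
Ballots ranking Model W above Cirrus: 21 − 7 = 14.
Model W wins the head-to-head 14–7.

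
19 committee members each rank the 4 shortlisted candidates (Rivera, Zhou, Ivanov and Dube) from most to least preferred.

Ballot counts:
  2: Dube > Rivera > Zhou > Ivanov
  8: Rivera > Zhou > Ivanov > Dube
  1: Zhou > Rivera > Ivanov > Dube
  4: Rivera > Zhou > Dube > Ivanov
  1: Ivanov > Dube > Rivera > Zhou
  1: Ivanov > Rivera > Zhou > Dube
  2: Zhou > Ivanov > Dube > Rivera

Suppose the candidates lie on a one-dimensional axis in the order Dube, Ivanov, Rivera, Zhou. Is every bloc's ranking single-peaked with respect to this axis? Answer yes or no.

Axis positions: Dube=1, Ivanov=2, Rivera=3, Zhou=4.
Bloc 1: ranking walks positions 1-3-4-2; Rivera is ranked above Ivanov even though Ivanov lies between Rivera and the peak Dube on the axis — preferences dip and rise again. Not single-peaked.
Bloc 2 (peak Rivera at position 3): ranking walks positions 3-4-2-1, expanding outward from the peak — single-peaked.
Bloc 3 (peak Zhou at position 4): ranking walks positions 4-3-2-1, expanding outward from the peak — single-peaked.
Bloc 4: ranking walks positions 3-4-1-2; Dube is ranked above Ivanov even though Ivanov lies between Dube and the peak Rivera on the axis — preferences dip and rise again. Not single-peaked.
Bloc 5 (peak Ivanov at position 2): ranking walks positions 2-1-3-4, expanding outward from the peak — single-peaked.
Bloc 6 (peak Ivanov at position 2): ranking walks positions 2-3-4-1, expanding outward from the peak — single-peaked.
Bloc 7: ranking walks positions 4-2-1-3; Ivanov is ranked above Rivera even though Rivera lies between Ivanov and the peak Zhou on the axis — preferences dip and rise again. Not single-peaked.
Bloc 1 violates single-peakedness, so the profile is not single-peaked on this axis.

no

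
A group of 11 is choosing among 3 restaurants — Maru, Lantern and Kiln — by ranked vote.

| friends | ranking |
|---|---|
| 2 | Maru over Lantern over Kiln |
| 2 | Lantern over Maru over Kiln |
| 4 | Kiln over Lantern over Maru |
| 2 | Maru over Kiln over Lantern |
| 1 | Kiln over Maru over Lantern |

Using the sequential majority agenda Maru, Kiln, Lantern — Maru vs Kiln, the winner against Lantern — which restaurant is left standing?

Lantern

Round 1: Maru vs Kiln — 6–5, Maru advances.
Round 2: Maru vs Lantern — 5–6, Lantern advances.
The agenda winner is Lantern.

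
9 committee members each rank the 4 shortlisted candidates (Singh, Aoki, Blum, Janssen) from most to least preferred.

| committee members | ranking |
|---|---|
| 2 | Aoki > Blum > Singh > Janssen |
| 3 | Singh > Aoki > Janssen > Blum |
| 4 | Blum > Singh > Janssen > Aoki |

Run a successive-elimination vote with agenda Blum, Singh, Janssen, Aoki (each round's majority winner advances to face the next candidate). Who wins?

Round 1: Blum vs Singh — 6–3, Blum advances.
Round 2: Blum vs Janssen — 6–3, Blum advances.
Round 3: Blum vs Aoki — 4–5, Aoki advances.
Aoki survives the agenda.

Aoki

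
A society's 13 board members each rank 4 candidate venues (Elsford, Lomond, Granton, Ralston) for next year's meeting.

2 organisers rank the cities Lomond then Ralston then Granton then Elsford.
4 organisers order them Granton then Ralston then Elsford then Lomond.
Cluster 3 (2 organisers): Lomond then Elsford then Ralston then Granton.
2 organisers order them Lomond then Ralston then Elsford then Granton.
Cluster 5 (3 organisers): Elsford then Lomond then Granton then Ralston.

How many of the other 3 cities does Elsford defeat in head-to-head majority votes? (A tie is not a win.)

Elsford against each rival (13 organisers):
Elsford vs Lomond: 4+3 = 7 for Elsford, 6 for Lomond — Elsford by 7–6.
Elsford vs Granton: Elsford preferred on 2+2+3 = 7 ballots; Elsford wins 7–6.
Elsford–Ralston: Ralston 8–5.
Elsford beats Lomond, Granton; loses to Ralston — 2 pairwise wins.

2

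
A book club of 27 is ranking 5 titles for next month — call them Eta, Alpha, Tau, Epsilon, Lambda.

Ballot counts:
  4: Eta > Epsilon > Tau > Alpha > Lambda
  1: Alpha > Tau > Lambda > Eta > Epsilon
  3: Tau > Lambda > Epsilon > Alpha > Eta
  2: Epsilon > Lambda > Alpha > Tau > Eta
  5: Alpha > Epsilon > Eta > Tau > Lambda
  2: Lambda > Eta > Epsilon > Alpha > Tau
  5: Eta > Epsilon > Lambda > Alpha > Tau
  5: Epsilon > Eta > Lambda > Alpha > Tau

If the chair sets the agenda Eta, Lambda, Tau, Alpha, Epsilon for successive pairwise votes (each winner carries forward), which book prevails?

Epsilon

Round 1: Eta vs Lambda — 19–8, Eta advances.
Round 2: Eta vs Tau — 21–6, Eta advances.
Round 3: Eta vs Alpha — 16–11, Eta advances.
Round 4: Eta vs Epsilon — 12–15, Epsilon advances.
The agenda winner is Epsilon.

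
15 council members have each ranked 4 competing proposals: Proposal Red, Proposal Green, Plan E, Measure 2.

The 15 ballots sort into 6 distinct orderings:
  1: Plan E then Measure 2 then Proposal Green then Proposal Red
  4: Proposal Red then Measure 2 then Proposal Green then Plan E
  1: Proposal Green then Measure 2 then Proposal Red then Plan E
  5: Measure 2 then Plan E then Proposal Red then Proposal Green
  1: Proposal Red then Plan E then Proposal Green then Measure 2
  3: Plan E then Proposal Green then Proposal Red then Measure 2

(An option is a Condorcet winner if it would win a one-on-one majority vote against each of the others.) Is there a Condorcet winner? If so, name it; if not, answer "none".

Head-to-head results (15 council members):
Proposal Red vs Proposal Green: 10 to 5, Proposal Red.
Proposal Red vs Plan E: 4+1+1 = 6 for Proposal Red, 9 for Plan E — Plan E by 9–6.
Proposal Red vs Measure 2: 8 to 7, Proposal Red.
Proposal Green vs Plan E: 5 to 10, Plan E.
Proposal Green vs Measure 2: Proposal Green is ranked higher on 1+1+3 = 5 ballots, Measure 2 on 10. Measure 2 wins 10–5.
Plan E vs Measure 2: 5 to 10, Measure 2.
Every option loses at least once (Proposal Red loses to Plan E; Proposal Green loses to Proposal Red; Plan E loses to Measure 2; Measure 2 loses to Proposal Red). The majority relation contains the cycle Proposal Red beats Measure 2 beats Plan E beats Proposal Red, so there is no Condorcet winner.

none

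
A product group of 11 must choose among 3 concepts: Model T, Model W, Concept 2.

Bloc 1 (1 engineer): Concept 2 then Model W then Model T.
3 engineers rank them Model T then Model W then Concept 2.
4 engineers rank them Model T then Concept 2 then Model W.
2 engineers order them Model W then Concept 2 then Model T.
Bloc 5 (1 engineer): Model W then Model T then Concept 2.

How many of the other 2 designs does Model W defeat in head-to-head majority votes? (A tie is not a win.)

1

Model W against each rival (11 engineers):
Model W vs Model T: Model T, 7–4.
Model W vs Concept 2: 6 to 5, Model W.
Model W beats Concept 2; loses to Model T — 1 pairwise win.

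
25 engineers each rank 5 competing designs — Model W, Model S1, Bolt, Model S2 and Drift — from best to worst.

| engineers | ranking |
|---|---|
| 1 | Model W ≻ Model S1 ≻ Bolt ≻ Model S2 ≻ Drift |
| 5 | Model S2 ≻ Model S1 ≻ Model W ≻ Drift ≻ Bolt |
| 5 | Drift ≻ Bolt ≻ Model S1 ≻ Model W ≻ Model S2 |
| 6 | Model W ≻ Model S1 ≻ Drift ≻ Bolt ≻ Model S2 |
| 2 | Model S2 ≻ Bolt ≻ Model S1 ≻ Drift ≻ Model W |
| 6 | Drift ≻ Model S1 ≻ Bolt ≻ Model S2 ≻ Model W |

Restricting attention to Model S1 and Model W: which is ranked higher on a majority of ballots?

Ballots ranking Model S1 above Model W: 5 + 5 + 2 + 6 = 18.
Ballots ranking Model W above Model S1: 25 − 18 = 7.
Model S1 wins the head-to-head 18–7.

Model S1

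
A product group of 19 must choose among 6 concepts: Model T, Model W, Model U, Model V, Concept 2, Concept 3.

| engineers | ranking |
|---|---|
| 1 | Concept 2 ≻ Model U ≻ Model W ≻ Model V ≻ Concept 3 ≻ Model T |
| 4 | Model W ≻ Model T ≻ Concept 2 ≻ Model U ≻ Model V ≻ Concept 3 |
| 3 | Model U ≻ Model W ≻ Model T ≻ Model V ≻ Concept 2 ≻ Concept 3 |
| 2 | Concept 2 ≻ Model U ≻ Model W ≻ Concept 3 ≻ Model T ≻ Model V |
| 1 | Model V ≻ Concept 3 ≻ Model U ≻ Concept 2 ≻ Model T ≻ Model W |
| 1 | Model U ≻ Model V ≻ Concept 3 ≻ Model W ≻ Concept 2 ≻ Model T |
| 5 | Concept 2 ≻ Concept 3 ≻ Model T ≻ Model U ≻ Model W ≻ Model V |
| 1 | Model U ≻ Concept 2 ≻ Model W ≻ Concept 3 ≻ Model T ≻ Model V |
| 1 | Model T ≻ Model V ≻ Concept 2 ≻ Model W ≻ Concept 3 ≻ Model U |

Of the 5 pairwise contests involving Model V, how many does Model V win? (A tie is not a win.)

Model V against each rival (19 engineers):
Model V vs Model T: 3 to 16, Model T.
Model V vs Model W: Model V preferred on 1+1+1 = 3 ballots; Model W wins 16–3.
Model V vs Model U: 1+1 = 2 for Model V, 17 for Model U — Model U by 17–2.
Model V–Concept 2: Concept 2 13–6.
Model V vs Concept 3: 11 to 8, Model V.
Model V beats Concept 3; loses to Model T, Model W, Model U, Concept 2 — 1 pairwise win.

1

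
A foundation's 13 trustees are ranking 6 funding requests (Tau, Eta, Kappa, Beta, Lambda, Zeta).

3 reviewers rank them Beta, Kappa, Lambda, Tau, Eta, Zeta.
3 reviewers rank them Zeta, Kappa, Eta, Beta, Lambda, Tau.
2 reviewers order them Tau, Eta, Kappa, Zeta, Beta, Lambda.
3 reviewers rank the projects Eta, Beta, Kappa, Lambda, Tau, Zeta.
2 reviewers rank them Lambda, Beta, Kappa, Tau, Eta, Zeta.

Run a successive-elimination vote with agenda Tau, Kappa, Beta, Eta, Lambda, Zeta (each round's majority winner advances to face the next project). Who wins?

Round 1: Tau vs Kappa — 2–11, Kappa advances.
Round 2: Kappa vs Beta — 5–8, Beta advances.
Round 3: Beta vs Eta — 5–8, Eta advances.
Round 4: Eta vs Lambda — 8–5, Eta advances.
Round 5: Eta vs Zeta — 10–3, Eta advances.
Eta survives the agenda.

Eta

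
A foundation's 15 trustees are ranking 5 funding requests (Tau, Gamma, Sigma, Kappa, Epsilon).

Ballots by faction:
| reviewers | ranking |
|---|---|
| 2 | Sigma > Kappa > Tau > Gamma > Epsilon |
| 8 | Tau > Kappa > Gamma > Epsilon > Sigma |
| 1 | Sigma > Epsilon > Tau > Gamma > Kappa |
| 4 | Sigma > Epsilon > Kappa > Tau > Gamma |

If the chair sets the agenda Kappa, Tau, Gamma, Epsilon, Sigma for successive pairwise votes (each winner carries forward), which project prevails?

Round 1: Kappa vs Tau — 6–9, Tau advances.
Round 2: Tau vs Gamma — 15–0, Tau advances.
Round 3: Tau vs Epsilon — 10–5, Tau advances.
Round 4: Tau vs Sigma — 8–7, Tau advances.
Tau survives the agenda.

Tau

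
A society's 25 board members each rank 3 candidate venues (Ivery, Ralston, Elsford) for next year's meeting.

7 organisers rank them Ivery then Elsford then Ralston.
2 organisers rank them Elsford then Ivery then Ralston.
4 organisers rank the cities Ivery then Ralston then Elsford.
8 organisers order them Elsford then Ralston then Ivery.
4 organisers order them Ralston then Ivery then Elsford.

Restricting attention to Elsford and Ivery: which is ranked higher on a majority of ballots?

Ivery

Ballots ranking Elsford above Ivery: 2 + 8 = 10.
Ballots ranking Ivery above Elsford: 25 − 10 = 15.
Ivery wins the head-to-head 15–10.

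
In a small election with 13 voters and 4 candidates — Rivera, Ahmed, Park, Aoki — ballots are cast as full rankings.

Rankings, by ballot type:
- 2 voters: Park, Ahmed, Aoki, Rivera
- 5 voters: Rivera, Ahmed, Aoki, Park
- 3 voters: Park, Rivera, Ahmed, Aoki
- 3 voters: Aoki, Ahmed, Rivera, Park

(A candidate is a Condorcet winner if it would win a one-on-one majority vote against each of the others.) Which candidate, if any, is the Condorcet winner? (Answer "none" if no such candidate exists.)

Check each pair by majority over 13 ballots:
Rivera vs Ahmed: 5+3 = 8 for Rivera, 5 for Ahmed — Rivera by 8–5.
Rivera vs Park: Rivera preferred on 5+3 = 8 ballots; Rivera wins 8–5.
Rivera vs Aoki: Rivera preferred on 5+3 = 8 ballots; Rivera wins 8–5.
Ahmed vs Park: 5+3 = 8 for Ahmed, 5 for Park — Ahmed by 8–5.
Ahmed vs Aoki: Ahmed preferred on 2+5+3 = 10 ballots; Ahmed wins 10–3.
Park vs Aoki: Park is ranked higher on 2+3 = 5 ballots, Aoki on 8. Aoki wins 8–5.
Rivera defeats every rival head-to-head and is the Condorcet winner.

Rivera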